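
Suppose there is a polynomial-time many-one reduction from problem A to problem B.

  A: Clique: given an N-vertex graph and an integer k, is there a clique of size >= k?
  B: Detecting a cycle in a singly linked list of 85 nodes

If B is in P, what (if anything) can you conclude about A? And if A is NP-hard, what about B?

A poly-time reduction A <=_p B means any A-instance can be transformed to a B-instance in poly time.
If B is in P: compose the reduction with B's poly-time algorithm to solve A in poly time, so A is in P.
If A is NP-hard: every NP problem reduces to A, which reduces to B; composing reductions, every NP problem reduces to B, so B is NP-hard.
(Here in fact A is NP-complete and B is in P, so no such reduction is known -- its existence would imply P = NP; the analysis concerns only what the assumed reduction would or would not let you conclude.)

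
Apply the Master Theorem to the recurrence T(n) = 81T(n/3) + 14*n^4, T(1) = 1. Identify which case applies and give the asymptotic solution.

a=81, b=3, f(n)=14*n^4.
log_3(81) = 4, so n^(log_b(a)) = n^4.
f(n) = Theta(n^4), so Case 2 applies.
T(n) = Theta(n^4 log n).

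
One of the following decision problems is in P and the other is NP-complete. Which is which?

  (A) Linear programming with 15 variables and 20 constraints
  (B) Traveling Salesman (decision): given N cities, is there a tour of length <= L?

(A) is P: the ellipsoid and interior-point methods run in polynomial time.
(B) is NP-complete: reduces from Hamiltonian Cycle.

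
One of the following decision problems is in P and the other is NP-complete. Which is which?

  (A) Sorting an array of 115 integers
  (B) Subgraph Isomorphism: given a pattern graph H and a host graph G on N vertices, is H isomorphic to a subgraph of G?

(A) is P: merge sort runs in O(n log n).
(B) is NP-complete: generalizes Clique and Hamiltonian Path (pattern size is part of the input).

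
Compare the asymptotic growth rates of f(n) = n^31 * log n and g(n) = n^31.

f(n) = n^31 * log n grows faster: extra log n factor -> infinity.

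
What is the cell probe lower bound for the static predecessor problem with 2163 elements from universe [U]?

The Patrascu-Thorup lower bound shows any data structure on n = 2163 elements using O(n * polylog(n)) space requires Omega(log log U) query time. van Emde Boas trees achieve O(log log U) with O(U) space.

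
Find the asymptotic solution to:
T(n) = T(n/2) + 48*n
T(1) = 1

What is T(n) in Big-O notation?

Geometric series: 48*n*(1 + 1/2 + 1/2^2 + ...) = O(n). T(n) = O(n).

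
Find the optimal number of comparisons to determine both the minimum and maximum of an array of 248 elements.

Naive approach: 494 comparisons (247 for max + 247 for min).
Optimal: Compare elements in pairs first (floor(n/2) = 124 comparisons), then find max among winners and min among losers (123 comparisons each).
Total: ceil(3n/2) - 2 = 370 comparisons. An adversary argument shows this is also a lower bound.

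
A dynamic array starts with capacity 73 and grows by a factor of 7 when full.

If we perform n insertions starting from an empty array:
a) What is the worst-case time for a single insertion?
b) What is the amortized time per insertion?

(a) Worst-case single insertion: O(n) -- when the array is full at capacity c, the resize copies all c elements, and c can be Theta(n).
(b) Resizes happen at sizes 73, 511, 3577, ... Total copy cost for n insertions: 73 + 511 + ... = O(n) (geometric series with ratio 1/7). Amortized cost per insertion: O(n)/n = O(1).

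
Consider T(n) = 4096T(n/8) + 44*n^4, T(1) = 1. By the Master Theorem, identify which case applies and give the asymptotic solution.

a=4096, b=8, f(n)=44*n^4.
log_8(4096) = 4, so n^(log_b(a)) = n^4.
f(n) = Theta(n^4), so Case 2 applies.
T(n) = Theta(n^4 log n).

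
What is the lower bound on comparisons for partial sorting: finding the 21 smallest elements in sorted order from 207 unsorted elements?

Finding 21 smallest of 207 in sorted order: Omega(207) to identify the 21 smallest, plus Omega(21 log 21) to sort them. Total: Omega(n + k log k).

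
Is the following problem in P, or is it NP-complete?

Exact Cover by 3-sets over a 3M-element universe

This problem is NP-complete: one of Karp's 21 NP-complete problems.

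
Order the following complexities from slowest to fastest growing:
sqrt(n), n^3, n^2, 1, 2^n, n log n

Ordered by growth rate: 1 < sqrt(n) < n log n < n^2 < n^3 < 2^n.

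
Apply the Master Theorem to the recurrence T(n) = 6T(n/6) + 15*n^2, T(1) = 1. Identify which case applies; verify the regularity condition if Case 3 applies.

a=6, b=6, f(n)=15*n^2.
log_6(6) = 1 < 2.
f(n) = Omega(n^(1+epsilon)) for some epsilon > 0, so Case 3 is the candidate.
Regularity: a*f(n/b) = 6*15*(n/6)^2 = (6/36)*15*n^2 <= c*f(n) with c = 6/36 < 1. Satisfied.
Case 3: T(n) = Theta(n^2).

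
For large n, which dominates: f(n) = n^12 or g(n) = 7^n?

g(n) = 7^n grows faster: any exponential with base > 1 dominates every polynomial.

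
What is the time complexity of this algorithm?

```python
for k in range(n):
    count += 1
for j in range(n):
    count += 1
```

Time complexity: O(n).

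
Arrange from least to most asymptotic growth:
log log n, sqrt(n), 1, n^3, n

Ordered by growth rate: 1 < log log n < sqrt(n) < n < n^3.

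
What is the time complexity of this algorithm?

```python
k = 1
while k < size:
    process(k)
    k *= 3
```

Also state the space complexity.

Time complexity: O(log n).
Space complexity: O(1).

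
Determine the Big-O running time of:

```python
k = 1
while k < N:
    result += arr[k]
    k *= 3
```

Time complexity: O(log n).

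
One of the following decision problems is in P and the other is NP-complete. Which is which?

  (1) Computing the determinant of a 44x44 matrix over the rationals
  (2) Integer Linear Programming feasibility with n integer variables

(1) is P: Gaussian elimination runs in O(n^3).
(2) is NP-complete: ILP feasibility is NP-complete (LP relaxation is in P).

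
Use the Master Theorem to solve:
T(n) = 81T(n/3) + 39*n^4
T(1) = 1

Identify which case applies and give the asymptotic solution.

a=81, b=3, f(n)=39*n^4.
log_3(81) = 4, so n^(log_b(a)) = n^4.
f(n) = Theta(n^4), so Case 2 applies.
T(n) = Theta(n^4 log n).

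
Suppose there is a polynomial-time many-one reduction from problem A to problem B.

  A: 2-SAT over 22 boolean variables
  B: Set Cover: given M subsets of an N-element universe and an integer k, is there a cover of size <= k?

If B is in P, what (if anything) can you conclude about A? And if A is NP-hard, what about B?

A poly-time reduction A <=_p B means any A-instance can be transformed to a B-instance in poly time.
If B is in P: compose the reduction with B's poly-time algorithm to solve A in poly time, so A is in P.
If A is NP-hard: every NP problem reduces to A, which reduces to B; composing reductions, every NP problem reduces to B, so B is NP-hard.
(Here in fact A is P and B is NP-complete.)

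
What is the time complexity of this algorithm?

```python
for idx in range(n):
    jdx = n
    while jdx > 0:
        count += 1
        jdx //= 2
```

Time complexity: O(n log n).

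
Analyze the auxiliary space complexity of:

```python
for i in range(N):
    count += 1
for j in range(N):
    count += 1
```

Space complexity: O(1).
Only a constant amount of auxiliary storage is used; nothing grows with n.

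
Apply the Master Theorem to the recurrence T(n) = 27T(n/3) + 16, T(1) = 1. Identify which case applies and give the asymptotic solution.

a=27, b=3, f(n)=16.
log_3(27) = 3 > 0.
Since f(n) = O(n^0) is polynomially smaller than n^3, Case 1 applies.
T(n) = Theta(n^3).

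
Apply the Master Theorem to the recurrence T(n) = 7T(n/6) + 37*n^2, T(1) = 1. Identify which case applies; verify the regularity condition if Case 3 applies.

a=7, b=6, f(n)=37*n^2.
log_6(7) = 1.086 < 2.
f(n) = Omega(n^(1.086+epsilon)) for some epsilon > 0, so Case 3 is the candidate.
Regularity: a*f(n/b) = 7*37*(n/6)^2 = (7/36)*37*n^2 <= c*f(n) with c = 7/36 < 1. Satisfied.
Case 3: T(n) = Theta(n^2).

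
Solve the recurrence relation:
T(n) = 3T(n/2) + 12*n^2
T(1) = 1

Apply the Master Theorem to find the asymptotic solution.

a=3, b=2, f(n)=12*n^2. log_2(3) = 1.585 < 2. Case 3: T(n) = O(n^2).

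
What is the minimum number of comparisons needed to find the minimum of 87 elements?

Finding the minimum requires 86 comparisons, identical reasoning to finding the maximum. Each comparison eliminates one candidate.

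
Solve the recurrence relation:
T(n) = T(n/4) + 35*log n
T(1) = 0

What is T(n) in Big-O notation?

Each of the log_4(n) levels adds O(log n). T(n) = O(log^2 n).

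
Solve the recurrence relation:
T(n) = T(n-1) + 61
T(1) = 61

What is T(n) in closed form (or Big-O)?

Unrolling: T(n) = T(n-1) + 61 = T(n-2) + 2*61 = ... = T(1) + (n-1)*61 = 61 + (n-1)*61 = 61n.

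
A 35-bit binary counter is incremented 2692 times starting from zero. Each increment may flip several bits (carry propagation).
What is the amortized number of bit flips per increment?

Bit i flips on every 2^i-th increment, so over 2692 increments bit i flips floor(2692/2^i) times. Summing over i: total flips < 2 * 2692. Amortized: < 2 = O(1) per increment.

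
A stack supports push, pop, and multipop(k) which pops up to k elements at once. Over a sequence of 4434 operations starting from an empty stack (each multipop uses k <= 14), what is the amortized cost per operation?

Each element is pushed exactly once and popped at most once (whether by pop or as part of a multipop). So the total number of individual pops over the whole sequence is at most the number of pushes, which is at most 4434. Total work <= 2 * 4434, hence O(1) amortized per operation.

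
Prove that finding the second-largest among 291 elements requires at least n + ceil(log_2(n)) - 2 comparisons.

Lower bound (adversary): identifying the maximum requires 291-1 comparisons (each eliminates one candidate). Assign weight 1 to each element; on each comparison the adversary lets the heavier side win and gives it the loser's weight. The max ends with weight 291, but each comparison it wins at most doubles its weight, so the max must win >= ceil(log_2(291)) = 9 comparisons. The second-largest is one of those 9 direct losers to the max, and identifying which one is largest needs >= 9-1 further comparisons. Total >= 291-1 + 9-1 = 298.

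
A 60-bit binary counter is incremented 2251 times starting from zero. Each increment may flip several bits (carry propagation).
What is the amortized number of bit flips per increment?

Bit i flips on every 2^i-th increment, so over 2251 increments bit i flips floor(2251/2^i) times. Summing over i: total flips < 2 * 2251. Amortized: < 2 = O(1) per increment.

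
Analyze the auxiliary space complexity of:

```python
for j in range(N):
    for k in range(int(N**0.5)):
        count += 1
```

Space complexity: O(1).
Only a constant amount of auxiliary storage is used; nothing grows with n.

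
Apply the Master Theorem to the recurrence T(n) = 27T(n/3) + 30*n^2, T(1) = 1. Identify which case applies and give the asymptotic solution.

a=27, b=3, f(n)=30*n^2.
log_3(27) = 3 > 2.
Since f(n) = O(n^2) is polynomially smaller than n^3, Case 1 applies.
T(n) = Theta(n^3).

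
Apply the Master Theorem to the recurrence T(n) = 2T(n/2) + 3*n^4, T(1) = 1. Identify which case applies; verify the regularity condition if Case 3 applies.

a=2, b=2, f(n)=3*n^4.
log_2(2) = 1 < 4.
f(n) = Omega(n^(1+epsilon)) for some epsilon > 0, so Case 3 is the candidate.
Regularity: a*f(n/b) = 2*3*(n/2)^4 = (2/16)*3*n^4 <= c*f(n) with c = 2/16 < 1. Satisfied.
Case 3: T(n) = Theta(n^4).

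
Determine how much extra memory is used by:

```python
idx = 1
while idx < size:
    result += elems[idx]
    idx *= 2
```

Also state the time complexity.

Space complexity: O(1).
Only a constant amount of auxiliary storage is used; nothing grows with n.
Time complexity: O(log n).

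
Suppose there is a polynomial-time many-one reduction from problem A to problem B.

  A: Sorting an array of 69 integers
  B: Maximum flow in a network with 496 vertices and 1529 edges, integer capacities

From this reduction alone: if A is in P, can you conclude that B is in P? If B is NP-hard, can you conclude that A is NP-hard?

A poly-time reduction A <=_p B transfers tractability DOWN (B easy => A easy) and hardness UP (A hard => B hard), not the reverse.
From A in P, the reduction alone does NOT give B in P: any problem in P trivially reduces to SAT, yet SAT is not known to be in P.
From B NP-hard, the reduction alone does NOT give A NP-hard: again, easy problems reduce to hard ones.
(Here in fact A is P and B is P.)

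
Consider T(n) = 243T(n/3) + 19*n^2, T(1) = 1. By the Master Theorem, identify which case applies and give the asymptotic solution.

a=243, b=3, f(n)=19*n^2.
log_3(243) = 5 > 2.
Since f(n) = O(n^2) is polynomially smaller than n^5, Case 1 applies.
T(n) = Theta(n^5).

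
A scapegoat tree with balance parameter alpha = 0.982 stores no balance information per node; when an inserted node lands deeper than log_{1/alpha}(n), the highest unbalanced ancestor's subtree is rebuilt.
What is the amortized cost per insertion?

Search/insert path is O(log n). A rebuild of a subtree of size s costs O(s), but with alpha = 0.982 at least Omega(s) insertions must have occurred in that subtree since its last rebuild. Charging O(1) of the rebuild to each such insertion gives O(log n) amortized.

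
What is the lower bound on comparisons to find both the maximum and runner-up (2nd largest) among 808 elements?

Lower bound: finding the max needs 808-1 comparisons. By an adversary weight-doubling argument, the maximum element must personally win at least ceil(log_2(808)) = 10 comparisons in any correct algorithm. The 2nd largest is among those 10 direct losers, and distinguishing it requires 10-1 more comparisons. Total >= 808-1 + 10-1 = 816. A balanced tournament achieves this bound exactly.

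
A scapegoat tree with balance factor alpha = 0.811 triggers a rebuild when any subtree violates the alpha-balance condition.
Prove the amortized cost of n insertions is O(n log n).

Define potential Phi = c * sum of |size(left(v)) - size(right(v))| over all nodes. An insertion at depth d costs O(d) = O(log n) and increases Phi by O(log n). When a rebuild of subtree of size s occurs, it costs O(s) but reduces Phi by Omega(s). With alpha = 0.811, between rebuilds Omega(s) insertions must occur. Amortized cost per insertion: O(log n).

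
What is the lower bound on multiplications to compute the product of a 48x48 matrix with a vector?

A 48x48 matrix-vector product has 48 inner products of length 48. Output depends on all 48^2 = 2304 matrix entries. At least 2304 multiplications needed.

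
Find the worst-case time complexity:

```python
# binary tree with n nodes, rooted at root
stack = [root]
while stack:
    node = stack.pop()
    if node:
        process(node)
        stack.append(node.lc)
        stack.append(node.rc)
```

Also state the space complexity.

Time complexity: O(n).
Space complexity: O(n).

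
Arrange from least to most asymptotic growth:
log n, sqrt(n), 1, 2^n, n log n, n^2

Ordered by growth rate: 1 < log n < sqrt(n) < n log n < n^2 < 2^n.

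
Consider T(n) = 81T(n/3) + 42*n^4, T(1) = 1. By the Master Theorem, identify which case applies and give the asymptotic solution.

a=81, b=3, f(n)=42*n^4.
log_3(81) = 4, so n^(log_b(a)) = n^4.
f(n) = Theta(n^4), so Case 2 applies.
T(n) = Theta(n^4 log n).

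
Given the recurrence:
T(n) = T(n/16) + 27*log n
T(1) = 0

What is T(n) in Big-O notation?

Each of the log_16(n) levels adds O(log n). T(n) = O(log^2 n).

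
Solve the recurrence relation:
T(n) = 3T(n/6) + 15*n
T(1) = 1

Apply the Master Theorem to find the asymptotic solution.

a=3, b=6, f(n)=15*n. log_6(3) = 0.6131 < 1. Case 3: T(n) = O(n).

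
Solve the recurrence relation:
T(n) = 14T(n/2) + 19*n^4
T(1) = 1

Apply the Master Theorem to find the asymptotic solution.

a=14, b=2, f(n)=19*n^4. log_2(14) = 3.807 < 4. Case 3: T(n) = O(n^4).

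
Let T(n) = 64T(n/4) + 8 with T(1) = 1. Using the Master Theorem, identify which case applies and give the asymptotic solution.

a=64, b=4, f(n)=8.
log_4(64) = 3 > 0.
Since f(n) = O(n^0) is polynomially smaller than n^3, Case 1 applies.
T(n) = Theta(n^3).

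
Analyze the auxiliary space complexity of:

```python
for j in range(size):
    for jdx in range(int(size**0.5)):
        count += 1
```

Space complexity: O(1).
Only a constant amount of auxiliary storage is used; nothing grows with n.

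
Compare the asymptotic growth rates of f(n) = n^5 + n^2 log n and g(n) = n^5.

f(n) = n^5 + n^2 log n and g(n) = n^5 are Theta of each other: the lower-order n^2 log n term is o(n^5); both are Theta(n^5).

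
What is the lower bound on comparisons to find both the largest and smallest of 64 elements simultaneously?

Pair elements first (floor(64/2) comparisons), then find max among winners and min among losers. Total: ceil(3*64/2) - 2 = 94 comparisons.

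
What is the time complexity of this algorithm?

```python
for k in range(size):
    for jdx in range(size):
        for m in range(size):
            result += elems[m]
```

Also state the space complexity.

Time complexity: O(n^3).
Space complexity: O(1).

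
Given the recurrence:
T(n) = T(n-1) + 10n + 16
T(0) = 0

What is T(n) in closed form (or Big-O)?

Dominant term in sum is 10*sum(i, i=1..n) = 10*n*(n+1)/2 = O(n^2).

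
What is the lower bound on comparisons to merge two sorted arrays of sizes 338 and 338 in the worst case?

Adversary: with |338 - 338| <= 1 the inputs can be fully interleaved so that every adjacent pair in the merged output comes from different arrays. Then each of the 675 adjacent pairs must be directly compared, or the algorithm cannot determine their relative order. Standard merge meets this bound.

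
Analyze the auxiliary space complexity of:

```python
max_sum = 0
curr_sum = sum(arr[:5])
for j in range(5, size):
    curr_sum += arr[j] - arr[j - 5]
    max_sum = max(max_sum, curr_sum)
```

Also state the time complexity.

Space complexity: O(1).
Only a constant amount of auxiliary storage is used; nothing grows with n.
Time complexity: O(n).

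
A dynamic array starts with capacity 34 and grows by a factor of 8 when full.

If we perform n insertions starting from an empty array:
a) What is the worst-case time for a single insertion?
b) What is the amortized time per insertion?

(a) Worst-case single insertion: O(n) -- when the array is full at capacity c, the resize copies all c elements, and c can be Theta(n).
(b) Resizes happen at sizes 34, 272, 2176, ... Total copy cost for n insertions: 34 + 272 + ... = O(n) (geometric series with ratio 1/8). Amortized cost per insertion: O(n)/n = O(1).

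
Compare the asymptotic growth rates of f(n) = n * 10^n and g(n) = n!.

g(n) = n! grows faster: by Stirling n! ~ (n/e)^n sqrt(2*pi*n); (n/e)^n eventually dominates n * 10^n.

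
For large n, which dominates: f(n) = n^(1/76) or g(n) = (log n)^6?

f(n) = n^(1/76) grows faster: any positive power of n dominates any polylog.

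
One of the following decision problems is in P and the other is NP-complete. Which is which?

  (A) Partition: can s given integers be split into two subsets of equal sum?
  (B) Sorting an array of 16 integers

(A) is NP-complete: Subset Sum reduces to it (one of Karp's 21 NP-complete problems).
(B) is P: merge sort runs in O(n log n).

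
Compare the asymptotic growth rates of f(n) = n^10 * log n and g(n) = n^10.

f(n) = n^10 * log n grows faster: extra log n factor -> infinity.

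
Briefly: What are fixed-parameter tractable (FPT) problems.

A problem parameterized by k is FPT if it can be solved in time f(k) * n^O(1), where f is any computable function of k alone. Vertex Cover parameterized by solution size k is FPT: O(2^k * n). The W-hierarchy (W[1], W[2], ...) classifies parameterized problems by hardness; Clique parameterized by clique size is W[1]-complete.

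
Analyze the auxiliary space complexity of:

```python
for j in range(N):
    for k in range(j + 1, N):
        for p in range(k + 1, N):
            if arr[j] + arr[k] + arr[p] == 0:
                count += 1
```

Space complexity: O(1).
Only a constant amount of auxiliary storage is used; nothing grows with n.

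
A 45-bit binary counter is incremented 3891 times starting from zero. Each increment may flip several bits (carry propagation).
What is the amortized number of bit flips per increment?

Bit i flips on every 2^i-th increment, so over 3891 increments bit i flips floor(3891/2^i) times. Summing over i: total flips < 2 * 3891. Amortized: < 2 = O(1) per increment.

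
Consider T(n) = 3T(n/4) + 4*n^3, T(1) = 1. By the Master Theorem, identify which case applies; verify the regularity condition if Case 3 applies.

a=3, b=4, f(n)=4*n^3.
log_4(3) = 0.7925 < 3.
f(n) = Omega(n^(0.7925+epsilon)) for some epsilon > 0, so Case 3 is the candidate.
Regularity: a*f(n/b) = 3*4*(n/4)^3 = (3/64)*4*n^3 <= c*f(n) with c = 3/64 < 1. Satisfied.
Case 3: T(n) = Theta(n^3).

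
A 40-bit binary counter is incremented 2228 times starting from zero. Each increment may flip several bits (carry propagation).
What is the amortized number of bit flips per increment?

Bit i flips on every 2^i-th increment, so over 2228 increments bit i flips floor(2228/2^i) times. Summing over i: total flips < 2 * 2228. Amortized: < 2 = O(1) per increment.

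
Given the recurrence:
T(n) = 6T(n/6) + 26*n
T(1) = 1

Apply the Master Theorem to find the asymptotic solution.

a=6, b=6, f(n)=26*n. log_6(6) = 1. Case 2: T(n) = O(n log n).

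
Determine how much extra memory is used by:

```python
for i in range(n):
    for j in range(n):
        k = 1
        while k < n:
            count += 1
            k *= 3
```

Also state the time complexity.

Space complexity: O(1).
Only a constant amount of auxiliary storage is used; nothing grows with n.
Time complexity: O(n^2 log n).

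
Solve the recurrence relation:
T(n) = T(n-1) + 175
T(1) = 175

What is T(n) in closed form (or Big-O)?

Unrolling: T(n) = T(n-1) + 175 = T(n-2) + 2*175 = ... = T(1) + (n-1)*175 = 175 + (n-1)*175 = 175n.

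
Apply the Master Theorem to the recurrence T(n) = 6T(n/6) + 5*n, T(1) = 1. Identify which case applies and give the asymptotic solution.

a=6, b=6, f(n)=5*n.
log_6(6) = 1, so n^(log_b(a)) = n.
f(n) = Theta(n), so Case 2 applies.
T(n) = Theta(n log n).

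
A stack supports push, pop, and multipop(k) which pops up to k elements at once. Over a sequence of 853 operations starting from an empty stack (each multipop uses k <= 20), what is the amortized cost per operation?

Each element is pushed exactly once and popped at most once (whether by pop or as part of a multipop). So the total number of individual pops over the whole sequence is at most the number of pushes, which is at most 853. Total work <= 2 * 853, hence O(1) amortized per operation.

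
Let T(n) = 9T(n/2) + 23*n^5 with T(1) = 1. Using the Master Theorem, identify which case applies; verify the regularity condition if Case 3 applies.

a=9, b=2, f(n)=23*n^5.
log_2(9) = 3.17 < 5.
f(n) = Omega(n^(3.17+epsilon)) for some epsilon > 0, so Case 3 is the candidate.
Regularity: a*f(n/b) = 9*23*(n/2)^5 = (9/32)*23*n^5 <= c*f(n) with c = 9/32 < 1. Satisfied.
Case 3: T(n) = Theta(n^5).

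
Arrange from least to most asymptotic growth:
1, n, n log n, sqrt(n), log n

Ordered by growth rate: 1 < log n < sqrt(n) < n < n log n.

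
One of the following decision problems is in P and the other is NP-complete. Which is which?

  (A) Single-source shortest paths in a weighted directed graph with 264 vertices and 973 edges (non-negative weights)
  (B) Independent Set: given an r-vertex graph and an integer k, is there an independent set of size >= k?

(A) is P: Dijkstra's algorithm runs in O((V+E) log V).
(B) is NP-complete: complement of Clique (with k part of the input).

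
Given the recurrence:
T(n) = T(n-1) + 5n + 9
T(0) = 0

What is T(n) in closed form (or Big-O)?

Dominant term in sum is 5*sum(i, i=1..n) = 5*n*(n+1)/2 = O(n^2).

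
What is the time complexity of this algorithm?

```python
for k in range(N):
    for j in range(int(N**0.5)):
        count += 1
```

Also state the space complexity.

Time complexity: O(n * sqrt(n)).
Space complexity: O(1).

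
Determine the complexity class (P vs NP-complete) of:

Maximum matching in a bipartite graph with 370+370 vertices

This problem is in P: Hopcroft-Karp runs in O(E sqrt(V)).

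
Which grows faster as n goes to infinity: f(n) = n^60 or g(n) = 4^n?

g(n) = 4^n grows faster: any exponential with base > 1 dominates every polynomial.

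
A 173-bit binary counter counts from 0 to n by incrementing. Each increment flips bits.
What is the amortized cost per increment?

Bit i flips every 2^i increments. Total flips over n increments: sum_{i=0}^{173} n/2^i < 2n. Amortized cost: 2n/n = O(1).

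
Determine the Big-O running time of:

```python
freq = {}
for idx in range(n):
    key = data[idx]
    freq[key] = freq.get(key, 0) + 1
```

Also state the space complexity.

Time complexity: O(n).
Space complexity: O(n).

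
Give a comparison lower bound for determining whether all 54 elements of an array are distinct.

In the algebraic decision-tree model, the YES region for element distinctness on 54 elements has 54! connected components (one per ordering). Ben-Or's theorem then gives a lower bound of Omega(log(n!)) = Omega(n log n).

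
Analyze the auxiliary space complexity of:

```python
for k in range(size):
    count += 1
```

Space complexity: O(1).
Only a constant amount of auxiliary storage is used; nothing grows with n.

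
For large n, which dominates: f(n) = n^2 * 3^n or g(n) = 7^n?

g(n) = 7^n grows faster: 7^n / (n^2 3^n) = (7/3)^n / n^2 -> infinity since 7/3 > 1.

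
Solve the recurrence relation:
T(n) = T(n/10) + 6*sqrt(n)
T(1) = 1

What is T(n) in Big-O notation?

Each level contributes sqrt(n/10^k). Geometric series with ratio 1/sqrt(10) < 1 sums to O(sqrt(n)).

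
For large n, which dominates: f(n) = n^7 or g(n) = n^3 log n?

f(n) = n^7 grows faster: n^7 / (n^3 log n) = n^4/log n -> infinity.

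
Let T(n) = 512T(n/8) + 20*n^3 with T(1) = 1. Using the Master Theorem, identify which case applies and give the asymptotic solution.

a=512, b=8, f(n)=20*n^3.
log_8(512) = 3, so n^(log_b(a)) = n^3.
f(n) = Theta(n^3), so Case 2 applies.
T(n) = Theta(n^3 log n).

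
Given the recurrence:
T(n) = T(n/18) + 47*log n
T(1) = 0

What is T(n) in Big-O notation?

Each of the log_18(n) levels adds O(log n). T(n) = O(log^2 n).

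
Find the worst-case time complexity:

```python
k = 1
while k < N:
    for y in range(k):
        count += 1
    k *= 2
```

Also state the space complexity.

Time complexity: O(n).
Space complexity: O(1).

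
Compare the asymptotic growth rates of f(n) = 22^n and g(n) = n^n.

g(n) = n^n grows faster: n^n / 22^n = (n/22)^n -> infinity once n > 22.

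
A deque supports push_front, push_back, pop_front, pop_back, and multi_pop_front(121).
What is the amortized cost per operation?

Assign 2 credits to each push operation. A pop uses 1 saved credit. multi_pop_front(121) uses up to 121 saved credits from previous pushes. Credits never go negative. Amortized cost is O(1).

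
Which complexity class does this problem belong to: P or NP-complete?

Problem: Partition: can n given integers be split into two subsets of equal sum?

This problem is NP-complete: Subset Sum reduces to it (one of Karp's 21 NP-complete problems).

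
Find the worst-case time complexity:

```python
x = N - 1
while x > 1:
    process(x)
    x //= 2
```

Time complexity: O(log n).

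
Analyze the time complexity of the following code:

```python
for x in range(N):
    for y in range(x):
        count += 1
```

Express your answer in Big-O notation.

Time complexity: O(n^2).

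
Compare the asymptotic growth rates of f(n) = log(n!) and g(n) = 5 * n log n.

f(n) = log(n!) and g(n) = 5 * n log n are Theta of each other: Stirling: log(n!) = n log n - n + O(log n) = Theta(n log n); the constant 5 doesn't change the Theta class.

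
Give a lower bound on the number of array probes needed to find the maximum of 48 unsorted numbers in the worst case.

Adversary: any unprobed cell could hold a value larger than everything seen so far. If fewer than 48 cells are probed, the adversary places the max in an unprobed cell. So all 48 cells must be examined; together with 48-1 comparisons this is tight.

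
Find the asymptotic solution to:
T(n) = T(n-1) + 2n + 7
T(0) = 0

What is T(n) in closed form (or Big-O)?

Dominant term in sum is 2*sum(i, i=1..n) = 2*n*(n+1)/2 = O(n^2).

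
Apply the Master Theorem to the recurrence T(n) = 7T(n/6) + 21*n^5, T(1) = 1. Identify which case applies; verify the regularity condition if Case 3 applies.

a=7, b=6, f(n)=21*n^5.
log_6(7) = 1.086 < 5.
f(n) = Omega(n^(1.086+epsilon)) for some epsilon > 0, so Case 3 is the candidate.
Regularity: a*f(n/b) = 7*21*(n/6)^5 = (7/7776)*21*n^5 <= c*f(n) with c = 7/7776 < 1. Satisfied.
Case 3: T(n) = Theta(n^5).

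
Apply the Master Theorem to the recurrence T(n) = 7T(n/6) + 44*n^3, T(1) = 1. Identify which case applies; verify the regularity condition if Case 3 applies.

a=7, b=6, f(n)=44*n^3.
log_6(7) = 1.086 < 3.
f(n) = Omega(n^(1.086+epsilon)) for some epsilon > 0, so Case 3 is the candidate.
Regularity: a*f(n/b) = 7*44*(n/6)^3 = (7/216)*44*n^3 <= c*f(n) with c = 7/216 < 1. Satisfied.
Case 3: T(n) = Theta(n^3).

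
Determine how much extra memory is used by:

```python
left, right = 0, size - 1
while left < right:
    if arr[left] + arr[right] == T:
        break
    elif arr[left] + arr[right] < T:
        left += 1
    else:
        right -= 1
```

Space complexity: O(1).
Only a constant amount of auxiliary storage is used; nothing grows with n.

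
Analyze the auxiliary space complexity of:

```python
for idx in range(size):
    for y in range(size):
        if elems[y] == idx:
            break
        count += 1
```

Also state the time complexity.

Space complexity: O(1).
Only a constant amount of auxiliary storage is used; nothing grows with n.
Time complexity: O(n^2).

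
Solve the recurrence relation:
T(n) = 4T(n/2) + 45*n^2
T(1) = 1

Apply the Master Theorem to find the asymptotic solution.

a=4, b=2, f(n)=45*n^2. log_2(4) = 2. Case 2: T(n) = O(n^2 log n).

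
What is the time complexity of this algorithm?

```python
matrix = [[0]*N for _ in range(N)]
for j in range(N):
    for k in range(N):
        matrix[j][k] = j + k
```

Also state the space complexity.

Time complexity: O(n^2).
Space complexity: O(n^2).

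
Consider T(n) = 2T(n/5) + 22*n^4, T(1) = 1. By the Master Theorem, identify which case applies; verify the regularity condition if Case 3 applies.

a=2, b=5, f(n)=22*n^4.
log_5(2) = 0.4307 < 4.
f(n) = Omega(n^(0.4307+epsilon)) for some epsilon > 0, so Case 3 is the candidate.
Regularity: a*f(n/b) = 2*22*(n/5)^4 = (2/625)*22*n^4 <= c*f(n) with c = 2/625 < 1. Satisfied.
Case 3: T(n) = Theta(n^4).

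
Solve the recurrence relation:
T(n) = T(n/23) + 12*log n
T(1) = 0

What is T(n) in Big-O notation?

Each of the log_23(n) levels adds O(log n). T(n) = O(log^2 n).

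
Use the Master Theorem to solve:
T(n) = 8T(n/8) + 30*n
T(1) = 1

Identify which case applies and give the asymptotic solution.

a=8, b=8, f(n)=30*n.
log_8(8) = 1, so n^(log_b(a)) = n.
f(n) = Theta(n), so Case 2 applies.
T(n) = Theta(n log n).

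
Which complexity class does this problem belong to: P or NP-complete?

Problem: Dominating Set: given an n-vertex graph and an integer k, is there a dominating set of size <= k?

This problem is NP-complete: reduces from Set Cover (with k part of the input).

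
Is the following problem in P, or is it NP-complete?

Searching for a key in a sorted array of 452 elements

This problem is in P: binary search runs in O(log n).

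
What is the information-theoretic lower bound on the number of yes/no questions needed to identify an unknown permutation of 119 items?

There are 119! = 55745857612076058813234317117419771556272886109483581752463927935846946310374691578057284710599874844234646982443450754604453404911734348832487342619913750049708004343808000000000000000000000000000 permutations. Each yes/no question gives at most 1 bit, so at least ceil(log_2(55745857612076058813234317117419771556272886109483581752463927935846946310374691578057284710599874844234646982443450754604453404911734348832487342619913750049708004343808000000000000000000000000000)) = 654 questions are needed.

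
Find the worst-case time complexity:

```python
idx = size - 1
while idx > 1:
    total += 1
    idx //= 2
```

Time complexity: O(log n).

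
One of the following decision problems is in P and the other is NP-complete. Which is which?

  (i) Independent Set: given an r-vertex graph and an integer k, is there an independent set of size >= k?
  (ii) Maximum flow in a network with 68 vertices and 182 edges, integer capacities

(i) is NP-complete: complement of Clique (with k part of the input).
(ii) is P: Edmonds-Karp / push-relabel run in polynomial time.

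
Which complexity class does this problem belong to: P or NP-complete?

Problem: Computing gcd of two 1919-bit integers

This problem is in P: the Euclidean algorithm runs in polynomial time in the bit-length.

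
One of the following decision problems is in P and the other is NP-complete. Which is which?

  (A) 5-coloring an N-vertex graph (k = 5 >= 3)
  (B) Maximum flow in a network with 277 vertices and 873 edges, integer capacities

(A) is NP-complete: graph k-coloring for k>=3 is NP-complete by reduction from 3-SAT.
(B) is P: Edmonds-Karp / push-relabel run in polynomial time.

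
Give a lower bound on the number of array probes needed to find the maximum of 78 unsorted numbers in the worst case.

Adversary: any unprobed cell could hold a value larger than everything seen so far. If fewer than 78 cells are probed, the adversary places the max in an unprobed cell. So all 78 cells must be examined; together with 78-1 comparisons this is tight.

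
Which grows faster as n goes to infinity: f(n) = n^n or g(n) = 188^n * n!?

g(n) = 188^n * n! grows faster: by Stirling n! ~ sqrt(2 pi n)(n/e)^n, so 188^n n! / n^n ~ (188/e)^n sqrt(2 pi n) -> infinity since 188/e > 1.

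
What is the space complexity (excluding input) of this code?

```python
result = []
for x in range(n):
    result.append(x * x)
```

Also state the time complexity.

Space complexity: O(n).
Auxiliary storage grows linearly with the input size n in the worst case.
Time complexity: O(n).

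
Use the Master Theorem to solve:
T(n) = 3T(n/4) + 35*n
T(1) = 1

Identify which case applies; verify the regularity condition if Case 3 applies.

a=3, b=4, f(n)=35*n.
log_4(3) = 0.7925 < 1.
f(n) = Omega(n^(0.7925+epsilon)) for some epsilon > 0, so Case 3 is the candidate.
Regularity: a*f(n/b) = 3*35*(n/4)^1 = (3/4)*35*n^1 <= c*f(n) with c = 3/4 < 1. Satisfied.
Case 3: T(n) = Theta(n).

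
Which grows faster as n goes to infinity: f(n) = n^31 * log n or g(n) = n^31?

f(n) = n^31 * log n grows faster: extra log n factor -> infinity.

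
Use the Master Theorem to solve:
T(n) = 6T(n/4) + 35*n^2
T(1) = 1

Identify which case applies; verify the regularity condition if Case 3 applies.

a=6, b=4, f(n)=35*n^2.
log_4(6) = 1.292 < 2.
f(n) = Omega(n^(1.292+epsilon)) for some epsilon > 0, so Case 3 is the candidate.
Regularity: a*f(n/b) = 6*35*(n/4)^2 = (6/16)*35*n^2 <= c*f(n) with c = 6/16 < 1. Satisfied.
Case 3: T(n) = Theta(n^2).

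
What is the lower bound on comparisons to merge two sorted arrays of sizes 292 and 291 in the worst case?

Adversary: with |292 - 291| <= 1 the inputs can be fully interleaved so that every adjacent pair in the merged output comes from different arrays. Then each of the 582 adjacent pairs must be directly compared, or the algorithm cannot determine their relative order. Standard merge meets this bound.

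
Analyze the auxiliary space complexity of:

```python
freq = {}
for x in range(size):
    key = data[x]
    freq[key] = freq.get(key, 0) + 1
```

Space complexity: O(n).
Auxiliary storage grows linearly with the input size n in the worst case.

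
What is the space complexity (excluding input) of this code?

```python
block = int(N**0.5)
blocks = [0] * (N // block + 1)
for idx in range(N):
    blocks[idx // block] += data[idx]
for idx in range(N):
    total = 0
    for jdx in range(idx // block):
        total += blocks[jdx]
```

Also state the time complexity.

Space complexity: O(sqrt(n)).
Storage scales with sqrt(n).
Time complexity: O(n * sqrt(n)).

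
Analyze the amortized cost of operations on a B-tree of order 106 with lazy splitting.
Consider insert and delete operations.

In a B-tree of order 106, a node splits when it has 106 keys. With lazy splitting, we use potential Phi = number of full nodes + number of near-empty nodes. Each split costs O(1) but reduces potential. Between splits, at least 53 insertions must occur in that node. Amortized structural cost is O(1) per operation, plus O(log_106 n) traversal.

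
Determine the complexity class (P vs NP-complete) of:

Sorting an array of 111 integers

This problem is in P: merge sort runs in O(n log n).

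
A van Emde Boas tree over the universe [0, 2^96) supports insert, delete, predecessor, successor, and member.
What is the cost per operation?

vEB recursively partitions [0, 79228162514264337593543950336) into sqrt(u) clusters of size sqrt(u). Each operation recurses into either one cluster or the summary, never both: T(u) = T(sqrt(u)) + O(1) => T(u) = O(log log u) = O(log 96). This is worst-case, not just amortized.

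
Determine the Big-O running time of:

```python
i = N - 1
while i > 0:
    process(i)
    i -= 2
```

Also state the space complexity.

Time complexity: O(n).
Space complexity: O(1).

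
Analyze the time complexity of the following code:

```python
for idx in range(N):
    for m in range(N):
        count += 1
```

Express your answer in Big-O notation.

Time complexity: O(n^2).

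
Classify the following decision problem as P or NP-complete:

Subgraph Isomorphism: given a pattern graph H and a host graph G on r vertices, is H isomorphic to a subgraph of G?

This problem is NP-complete: generalizes Clique and Hamiltonian Path (pattern size is part of the input).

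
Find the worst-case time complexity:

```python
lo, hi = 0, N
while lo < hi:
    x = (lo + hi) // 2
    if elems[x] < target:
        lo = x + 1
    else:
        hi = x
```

Time complexity: O(log n).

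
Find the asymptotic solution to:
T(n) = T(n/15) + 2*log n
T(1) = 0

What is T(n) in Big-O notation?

Each of the log_15(n) levels adds O(log n). T(n) = O(log^2 n).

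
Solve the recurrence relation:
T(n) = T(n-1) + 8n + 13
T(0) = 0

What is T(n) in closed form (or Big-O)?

Dominant term in sum is 8*sum(i, i=1..n) = 8*n*(n+1)/2 = O(n^2).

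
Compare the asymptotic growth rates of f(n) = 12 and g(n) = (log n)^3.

g(n) = (log n)^3 grows faster: any unbounded function dominates a constant.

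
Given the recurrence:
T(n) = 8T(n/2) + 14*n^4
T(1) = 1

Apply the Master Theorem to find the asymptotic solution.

a=8, b=2, f(n)=14*n^4. log_2(8) = 3 < 4. Case 3: T(n) = O(n^4).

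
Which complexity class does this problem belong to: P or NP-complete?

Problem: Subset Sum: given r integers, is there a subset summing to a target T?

This problem is NP-complete: one of Karp's 21 NP-complete problems.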